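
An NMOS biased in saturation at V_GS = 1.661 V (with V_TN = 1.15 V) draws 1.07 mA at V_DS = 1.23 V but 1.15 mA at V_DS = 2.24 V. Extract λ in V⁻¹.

λ = 0.0814 V⁻¹

With V_GS fixed, I_D ∝ (1 + λ V_DS) in saturation, so I_D2/I_D1 = (1 + λ V_DS2)/(1 + λ V_DS1).
1.15/1.07 = 1.075 = (1 + 2.24 λ)/(1 + 1.23 λ).
Solving: λ (I_D1 V_DS2 − I_D2 V_DS1) = I_D2 − I_D1, so λ = (1.15 − 1.07) / (1.07 × 2.24 − 1.15 × 1.23) = 0.08 / 0.982 = 0.0814 V⁻¹.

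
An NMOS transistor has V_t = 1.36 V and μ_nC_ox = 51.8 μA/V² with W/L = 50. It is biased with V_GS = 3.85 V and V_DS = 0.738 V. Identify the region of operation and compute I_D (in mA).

k_n = μ_nC_ox · (W/L) = 2.59 mA/V².
V_ov = V_GS − V_t = 3.85 − 1.36 = 2.49 V.
Since V_DS = 0.738 V < V_ov = 2.49 V, the device is in the triode region.
I_D = k_n [V_ov · V_DS − ½ V_DS²] = 2.59 × [2.49 × 0.738 − 0.5 × 0.738²] = 4.05 mA.

Triode; I_D = 4.05 mA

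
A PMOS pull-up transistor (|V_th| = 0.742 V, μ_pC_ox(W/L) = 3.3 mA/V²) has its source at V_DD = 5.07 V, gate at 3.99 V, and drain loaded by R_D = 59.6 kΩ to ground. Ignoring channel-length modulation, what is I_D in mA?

V_SG = V_DD − V_G = 5.07 − 3.99 = 1.08 V, so V_ov = 1.08 − 0.742 = 0.338 V.
Assume saturation: I_D = ½ k_p V_ov² = 0.5 × 3.3 × 0.338² = 0.189 mA, giving V_SD = V_DD − I_D R_D = 5.07 − 0.189 × 59.6 = -6.16 V.
But -6.16 V < V_ov = 0.338 V, so the device is actually in triode.
In triode I_D = k_p[V_ov V_SD − ½ V_SD²] and I_D = (V_DD − V_SD)/R_D. Equating: 98.3 V_SD² − 67.48 V_SD + 5.07 = 0, giving V_SD = 0.0859 V (the root below V_ov).
I_D = (5.07 − 0.0859) / 59.6 = 0.0836 mA.

I_D = 0.0836 mA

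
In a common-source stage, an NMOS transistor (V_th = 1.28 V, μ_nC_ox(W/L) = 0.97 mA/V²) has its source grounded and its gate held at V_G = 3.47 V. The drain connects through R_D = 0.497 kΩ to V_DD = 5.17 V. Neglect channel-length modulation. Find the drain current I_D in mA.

V_GS = V_G = 3.47 V, so V_ov = 3.47 − 1.28 = 2.19 V.
Assume saturation: I_D = ½ k_n V_ov² = 0.5 × 0.97 × 2.19² = 2.33 mA, giving V_DS = V_DD − I_D R_D = 5.17 − 2.33 × 0.497 = 4.01 V.
V_DS = 4.01 V ≥ V_ov = 2.19 V, confirming saturation.

I_D = 2.33 mA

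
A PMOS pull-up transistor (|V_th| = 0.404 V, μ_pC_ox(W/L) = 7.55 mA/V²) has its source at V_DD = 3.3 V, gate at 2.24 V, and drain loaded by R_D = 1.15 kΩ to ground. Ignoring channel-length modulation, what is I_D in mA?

I_D = 1.62 mA

V_SG = V_DD − V_G = 3.3 − 2.24 = 1.06 V, so V_ov = 1.06 − 0.404 = 0.656 V.
Assume saturation: I_D = ½ k_p V_ov² = 0.5 × 7.55 × 0.656² = 1.62 mA, giving V_SD = V_DD − I_D R_D = 3.3 − 1.62 × 1.15 = 1.43 V.
V_SD = 1.43 V ≥ V_ov = 0.656 V, confirming saturation.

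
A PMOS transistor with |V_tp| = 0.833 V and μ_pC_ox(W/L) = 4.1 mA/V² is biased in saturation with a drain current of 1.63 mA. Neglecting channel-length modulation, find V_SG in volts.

V_SG = 1.72 V

In saturation I_D = ½ k_p (V_SG − |V_tp|)², so V_SG − |V_tp| = √(2 I_D / k_p) = √(2 × 1.63 / 4.1) = 0.892 V.
V_SG = 0.833 + 0.892 = 1.72 V.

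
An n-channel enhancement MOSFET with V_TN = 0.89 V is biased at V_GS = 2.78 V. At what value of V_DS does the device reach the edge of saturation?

V_DS,sat = 1.89 V

The boundary between triode and saturation is V_DS = V_GS − V_TN = V_ov.
V_ov = 2.78 − 0.89 = 1.89 V.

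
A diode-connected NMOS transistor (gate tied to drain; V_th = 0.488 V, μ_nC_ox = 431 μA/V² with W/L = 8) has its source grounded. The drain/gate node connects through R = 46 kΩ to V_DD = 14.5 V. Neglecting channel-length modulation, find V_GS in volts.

V_GS = 0.902 V

With gate tied to drain, V_GS = V_DS ≥ V_GS − V_th, so the device is in saturation.
k_n = μ_nC_ox · (W/L) = 3.448 mA/V².
KCL at the drain: ½ k_n (V_GS − V_th)² = (V_DD − V_GS)/R.
Let x = V_GS − 0.488. Then 79.3 x² + x − 14.01 = 0, giving x = 0.414 V (positive root), so V_GS = 0.902 V.
I_D = (V_DD − V_GS)/R = (14.5 − 0.902) / 46 = 0.296 mA.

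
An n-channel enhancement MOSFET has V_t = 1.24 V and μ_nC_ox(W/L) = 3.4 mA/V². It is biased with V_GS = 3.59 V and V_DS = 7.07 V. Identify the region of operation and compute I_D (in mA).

V_ov = V_GS − V_t = 3.59 − 1.24 = 2.35 V.
Since V_DS = 7.07 V ≥ V_ov = 2.35 V, the device is in saturation.
I_D = ½ k_n V_ov² = 0.5 × 3.4 × 2.35² = 9.39 mA.

Saturation; I_D = 9.39 mA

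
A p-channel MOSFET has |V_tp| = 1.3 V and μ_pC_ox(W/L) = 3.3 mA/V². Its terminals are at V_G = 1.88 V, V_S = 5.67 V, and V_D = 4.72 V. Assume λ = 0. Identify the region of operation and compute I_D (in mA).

V_SG = V_S − V_G = 5.67 − 1.88 = 3.79 V; V_SD = V_S − V_D = 5.67 − 4.72 = 0.95 V.
V_ov = V_SG − |V_tp| = 3.79 − 1.3 = 2.49 V.
Since V_SD = 0.95 V < V_ov = 2.49 V, the device is in the triode region.
I_D = k_p [V_ov · V_SD − ½ V_SD²] = 3.3 × [2.49 × 0.95 − 0.5 × 0.95²] = 6.32 mA.

Triode; I_D = 6.32 mA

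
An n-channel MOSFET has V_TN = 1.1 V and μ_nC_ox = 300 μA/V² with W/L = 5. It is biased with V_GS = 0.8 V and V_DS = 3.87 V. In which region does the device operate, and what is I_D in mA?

Cutoff; I_D = 0 mA

V_GS = 0.8 V < V_TN = 1.1 V, so the transistor is in cutoff.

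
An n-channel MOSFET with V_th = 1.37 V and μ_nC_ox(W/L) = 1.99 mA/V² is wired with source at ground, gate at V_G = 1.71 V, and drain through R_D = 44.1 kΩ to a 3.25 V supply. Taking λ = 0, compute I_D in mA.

I_D = 0.0708 mA

V_GS = V_G = 1.71 V, so V_ov = 1.71 − 1.37 = 0.34 V.
Assume saturation: I_D = ½ k_n V_ov² = 0.5 × 1.99 × 0.34² = 0.115 mA, giving V_DS = V_DD − I_D R_D = 3.25 − 0.115 × 44.1 = -1.82 V.
But -1.82 V < V_ov = 0.34 V, so the device is actually in triode.
In triode I_D = k_n[V_ov V_DS − ½ V_DS²] and I_D = (V_DD − V_DS)/R_D. Equating: 43.9 V_DS² − 30.84 V_DS + 3.25 = 0, giving V_DS = 0.129 V (the root below V_ov).
I_D = (3.25 − 0.129) / 44.1 = 0.0708 mA.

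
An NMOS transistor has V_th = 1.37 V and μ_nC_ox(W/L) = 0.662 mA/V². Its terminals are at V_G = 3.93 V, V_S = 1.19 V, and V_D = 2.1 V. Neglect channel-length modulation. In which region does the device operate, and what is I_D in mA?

Triode; I_D = 0.551 mA

V_GS = V_G − V_S = 3.93 − 1.19 = 2.74 V; V_DS = V_D − V_S = 2.1 − 1.19 = 0.91 V.
V_ov = V_GS − V_th = 2.74 − 1.37 = 1.37 V.
Since V_DS = 0.91 V < V_ov = 1.37 V, the device is in the triode region.
I_D = k_n [V_ov · V_DS − ½ V_DS²] = 0.662 × [1.37 × 0.91 − 0.5 × 0.91²] = 0.551 mA.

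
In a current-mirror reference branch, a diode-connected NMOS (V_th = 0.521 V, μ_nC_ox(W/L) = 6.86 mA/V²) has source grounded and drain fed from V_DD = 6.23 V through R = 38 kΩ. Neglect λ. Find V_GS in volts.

With gate tied to drain, V_GS = V_DS ≥ V_GS − V_th, so the device is in saturation.
KCL at the drain: ½ k_n (V_GS − V_th)² = (V_DD − V_GS)/R.
Let x = V_GS − 0.521. Then 130 x² + x − 5.709 = 0, giving x = 0.205 V (positive root), so V_GS = 0.726 V.
I_D = (V_DD − V_GS)/R = (6.23 − 0.726) / 38 = 0.145 mA.

V_GS = 0.726 V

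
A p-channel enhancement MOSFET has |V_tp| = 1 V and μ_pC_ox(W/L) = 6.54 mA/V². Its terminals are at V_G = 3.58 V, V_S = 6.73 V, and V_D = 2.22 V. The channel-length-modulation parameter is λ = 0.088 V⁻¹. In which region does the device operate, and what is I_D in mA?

Saturation; I_D = 21.1 mA

V_SG = V_S − V_G = 6.73 − 3.58 = 3.15 V; V_SD = V_S − V_D = 6.73 − 2.22 = 4.51 V.
V_ov = V_SG − |V_tp| = 3.15 − 1 = 2.15 V.
Since V_SD = 4.51 V ≥ V_ov = 2.15 V, the device is in saturation.
I_D = ½ k_p V_ov² (1 + λ V_SD) = 0.5 × 6.54 × 2.15² × (1 + 0.088 × 4.51) = 21.1 mA.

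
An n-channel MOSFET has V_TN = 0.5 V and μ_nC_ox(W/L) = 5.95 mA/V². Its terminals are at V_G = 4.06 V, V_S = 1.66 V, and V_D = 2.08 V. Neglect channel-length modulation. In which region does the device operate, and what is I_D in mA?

V_GS = V_G − V_S = 4.06 − 1.66 = 2.4 V; V_DS = V_D − V_S = 2.08 − 1.66 = 0.42 V.
V_ov = V_GS − V_TN = 2.4 − 0.5 = 1.9 V.
Since V_DS = 0.42 V < V_ov = 1.9 V, the device is in the triode region.
I_D = k_n [V_ov · V_DS − ½ V_DS²] = 5.95 × [1.9 × 0.42 − 0.5 × 0.42²] = 4.22 mA.

Triode; I_D = 4.22 mA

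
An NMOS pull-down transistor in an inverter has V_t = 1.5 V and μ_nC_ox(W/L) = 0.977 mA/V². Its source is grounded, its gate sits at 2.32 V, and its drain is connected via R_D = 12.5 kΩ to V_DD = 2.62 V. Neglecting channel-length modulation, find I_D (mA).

V_GS = V_G = 2.32 V, so V_ov = 2.32 − 1.5 = 0.82 V.
Assume saturation: I_D = ½ k_n V_ov² = 0.5 × 0.977 × 0.82² = 0.328 mA, giving V_DS = V_DD − I_D R_D = 2.62 − 0.328 × 12.5 = -1.49 V.
But -1.49 V < V_ov = 0.82 V, so the device is actually in triode.
In triode I_D = k_n[V_ov V_DS − ½ V_DS²] and I_D = (V_DD − V_DS)/R_D. Equating: 6.11 V_DS² − 11.01 V_DS + 2.62 = 0, giving V_DS = 0.282 V (the root below V_ov).
I_D = (2.62 − 0.282) / 12.5 = 0.187 mA.

I_D = 0.187 mA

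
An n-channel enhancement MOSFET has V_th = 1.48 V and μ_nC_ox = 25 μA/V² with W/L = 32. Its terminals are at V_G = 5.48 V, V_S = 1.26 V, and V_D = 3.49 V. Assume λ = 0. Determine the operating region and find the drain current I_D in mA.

Triode; I_D = 2.90 mA

V_GS = V_G − V_S = 5.48 − 1.26 = 4.22 V; V_DS = V_D − V_S = 3.49 − 1.26 = 2.23 V.
k_n = μ_nC_ox · (W/L) = 0.8 mA/V².
V_ov = V_GS − V_th = 4.22 − 1.48 = 2.74 V.
Since V_DS = 2.23 V < V_ov = 2.74 V, the device is in the triode region.
I_D = k_n [V_ov · V_DS − ½ V_DS²] = 0.8 × [2.74 × 2.23 − 0.5 × 2.23²] = 2.9 mA.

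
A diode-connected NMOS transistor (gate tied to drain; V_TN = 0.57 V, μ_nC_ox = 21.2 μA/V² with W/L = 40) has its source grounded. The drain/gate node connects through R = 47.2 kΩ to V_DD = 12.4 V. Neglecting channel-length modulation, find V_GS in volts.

With gate tied to drain, V_GS = V_DS ≥ V_GS − V_TN, so the device is in saturation.
k_n = μ_nC_ox · (W/L) = 0.848 mA/V².
KCL at the drain: ½ k_n (V_GS − V_TN)² = (V_DD − V_GS)/R.
Let x = V_GS − 0.57. Then 20 x² + x − 11.83 = 0, giving x = 0.744 V (positive root), so V_GS = 1.31 V.
I_D = (V_DD − V_GS)/R = (12.4 − 1.31) / 47.2 = 0.235 mA.

V_GS = 1.31 V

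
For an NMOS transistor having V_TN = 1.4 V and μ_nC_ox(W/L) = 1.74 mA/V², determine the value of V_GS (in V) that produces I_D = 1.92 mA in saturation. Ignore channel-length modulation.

V_GS = 2.89 V

In saturation I_D = ½ k_n (V_GS − V_TN)², so V_GS − V_TN = √(2 I_D / k_n) = √(2 × 1.92 / 1.74) = 1.49 V.
V_GS = 1.4 + 1.49 = 2.89 V.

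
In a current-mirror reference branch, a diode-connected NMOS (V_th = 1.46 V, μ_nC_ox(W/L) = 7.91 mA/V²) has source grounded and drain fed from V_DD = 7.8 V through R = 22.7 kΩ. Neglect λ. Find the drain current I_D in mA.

With gate tied to drain, V_GS = V_DS ≥ V_GS − V_th, so the device is in saturation.
KCL at the drain: ½ k_n (V_GS − V_th)² = (V_DD − V_GS)/R.
Let x = V_GS − 1.46. Then 89.8 x² + x − 6.34 = 0, giving x = 0.26 V (positive root), so V_GS = 1.72 V.
I_D = (V_DD − V_GS)/R = (7.8 − 1.72) / 22.7 = 0.268 mA.

I_D = 0.268 mA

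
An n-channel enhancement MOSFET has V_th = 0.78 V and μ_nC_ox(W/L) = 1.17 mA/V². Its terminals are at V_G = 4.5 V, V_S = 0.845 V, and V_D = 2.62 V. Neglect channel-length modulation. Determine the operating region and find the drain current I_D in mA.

Triode; I_D = 4.13 mA

V_GS = V_G − V_S = 4.5 − 0.845 = 3.66 V; V_DS = V_D − V_S = 2.62 − 0.845 = 1.78 V.
V_ov = V_GS − V_th = 3.66 − 0.78 = 2.88 V.
Since V_DS = 1.78 V < V_ov = 2.88 V, the device is in the triode region.
I_D = k_n [V_ov · V_DS − ½ V_DS²] = 1.17 × [2.88 × 1.78 − 0.5 × 1.78²] = 4.13 mA.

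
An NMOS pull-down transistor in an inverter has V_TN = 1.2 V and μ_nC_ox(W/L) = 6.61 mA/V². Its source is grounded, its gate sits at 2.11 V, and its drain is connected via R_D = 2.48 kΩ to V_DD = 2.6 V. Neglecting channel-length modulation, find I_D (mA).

I_D = 0.976 mA

V_GS = V_G = 2.11 V, so V_ov = 2.11 − 1.2 = 0.91 V.
Assume saturation: I_D = ½ k_n V_ov² = 0.5 × 6.61 × 0.91² = 2.74 mA, giving V_DS = V_DD − I_D R_D = 2.6 − 2.74 × 2.48 = -4.19 V.
But -4.19 V < V_ov = 0.91 V, so the device is actually in triode.
In triode I_D = k_n[V_ov V_DS − ½ V_DS²] and I_D = (V_DD − V_DS)/R_D. Equating: 8.2 V_DS² − 15.92 V_DS + 2.6 = 0, giving V_DS = 0.18 V (the root below V_ov).
I_D = (2.6 − 0.18) / 2.48 = 0.976 mA.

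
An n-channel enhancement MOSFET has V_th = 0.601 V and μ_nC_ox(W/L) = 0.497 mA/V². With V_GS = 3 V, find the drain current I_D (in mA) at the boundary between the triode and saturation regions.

At the boundary V_DS = V_ov = V_GS − V_th = 3 − 0.601 = 2.4 V.
I_D = ½ k_n V_ov² = 0.5 × 0.497 × 2.4² = 1.43 mA.

I_D = 1.43 mA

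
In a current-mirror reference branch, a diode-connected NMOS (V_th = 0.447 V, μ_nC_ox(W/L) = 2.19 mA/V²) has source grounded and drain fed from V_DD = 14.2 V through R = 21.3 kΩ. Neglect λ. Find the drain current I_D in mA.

I_D = 0.611 mA

With gate tied to drain, V_GS = V_DS ≥ V_GS − V_th, so the device is in saturation.
KCL at the drain: ½ k_n (V_GS − V_th)² = (V_DD − V_GS)/R.
Let x = V_GS − 0.447. Then 23.3 x² + x − 13.75 = 0, giving x = 0.747 V (positive root), so V_GS = 1.19 V.
I_D = (V_DD − V_GS)/R = (14.2 − 1.19) / 21.3 = 0.611 mA.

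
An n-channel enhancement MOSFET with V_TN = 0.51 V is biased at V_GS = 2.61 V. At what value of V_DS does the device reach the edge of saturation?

V_DS,sat = 2.10 V

The boundary between triode and saturation is V_DS = V_GS − V_TN = V_ov.
V_ov = 2.61 − 0.51 = 2.1 V.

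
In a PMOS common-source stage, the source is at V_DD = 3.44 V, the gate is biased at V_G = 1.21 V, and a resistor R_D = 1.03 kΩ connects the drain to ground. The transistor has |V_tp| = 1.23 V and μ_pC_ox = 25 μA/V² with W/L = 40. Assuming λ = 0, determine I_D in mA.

V_SG = V_DD − V_G = 3.44 − 1.21 = 2.23 V, so V_ov = 2.23 − 1.23 = 1 V.
k_p = μ_pC_ox · (W/L) = 1 mA/V².
Assume saturation: I_D = ½ k_p V_ov² = 0.5 × 1 × 1² = 0.5 mA, giving V_SD = V_DD − I_D R_D = 3.44 − 0.5 × 1.03 = 2.92 V.
V_SD = 2.92 V ≥ V_ov = 1 V, confirming saturation.

I_D = 0.500 mA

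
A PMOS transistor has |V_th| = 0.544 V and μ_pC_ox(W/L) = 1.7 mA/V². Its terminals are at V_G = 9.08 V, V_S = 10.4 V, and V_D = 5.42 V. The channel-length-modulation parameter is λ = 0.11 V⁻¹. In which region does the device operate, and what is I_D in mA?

V_SG = V_S − V_G = 10.4 − 9.08 = 1.32 V; V_SD = V_S − V_D = 10.4 − 5.42 = 4.98 V.
V_ov = V_SG − |V_th| = 1.32 − 0.544 = 0.776 V.
Since V_SD = 4.98 V ≥ V_ov = 0.776 V, the device is in saturation.
I_D = ½ k_p V_ov² (1 + λ V_SD) = 0.5 × 1.7 × 0.776² × (1 + 0.11 × 4.98) = 0.792 mA.

Saturation; I_D = 0.792 mA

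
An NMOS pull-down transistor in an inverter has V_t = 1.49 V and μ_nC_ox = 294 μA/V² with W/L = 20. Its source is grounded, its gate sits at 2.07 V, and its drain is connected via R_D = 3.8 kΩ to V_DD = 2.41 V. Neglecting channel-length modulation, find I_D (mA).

I_D = 0.580 mA

V_GS = V_G = 2.07 V, so V_ov = 2.07 − 1.49 = 0.58 V.
k_n = μ_nC_ox · (W/L) = 5.88 mA/V².
Assume saturation: I_D = ½ k_n V_ov² = 0.5 × 5.88 × 0.58² = 0.989 mA, giving V_DS = V_DD − I_D R_D = 2.41 − 0.989 × 3.8 = -1.35 V.
But -1.35 V < V_ov = 0.58 V, so the device is actually in triode.
In triode I_D = k_n[V_ov V_DS − ½ V_DS²] and I_D = (V_DD − V_DS)/R_D. Equating: 11.2 V_DS² − 13.96 V_DS + 2.41 = 0, giving V_DS = 0.207 V (the root below V_ov).
I_D = (2.41 − 0.207) / 3.8 = 0.58 mA.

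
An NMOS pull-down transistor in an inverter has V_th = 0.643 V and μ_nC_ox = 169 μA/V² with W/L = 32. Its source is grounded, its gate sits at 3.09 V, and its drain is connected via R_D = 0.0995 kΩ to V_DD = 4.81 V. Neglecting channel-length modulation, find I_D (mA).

I_D = 16.2 mA

V_GS = V_G = 3.09 V, so V_ov = 3.09 − 0.643 = 2.45 V.
k_n = μ_nC_ox · (W/L) = 5.408 mA/V².
Assume saturation: I_D = ½ k_n V_ov² = 0.5 × 5.408 × 2.45² = 16.2 mA, giving V_DS = V_DD − I_D R_D = 4.81 − 16.2 × 0.0995 = 3.2 V.
V_DS = 3.2 V ≥ V_ov = 2.45 V, confirming saturation.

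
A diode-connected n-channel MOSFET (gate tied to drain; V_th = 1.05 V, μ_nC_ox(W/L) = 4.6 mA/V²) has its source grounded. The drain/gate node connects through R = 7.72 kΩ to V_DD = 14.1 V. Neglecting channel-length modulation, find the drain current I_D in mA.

I_D = 1.58 mA

With gate tied to drain, V_GS = V_DS ≥ V_GS − V_th, so the device is in saturation.
KCL at the drain: ½ k_n (V_GS − V_th)² = (V_DD − V_GS)/R.
Let x = V_GS − 1.05. Then 17.8 x² + x − 13.05 = 0, giving x = 0.83 V (positive root), so V_GS = 1.88 V.
I_D = (V_DD − V_GS)/R = (14.1 − 1.88) / 7.72 = 1.58 mA.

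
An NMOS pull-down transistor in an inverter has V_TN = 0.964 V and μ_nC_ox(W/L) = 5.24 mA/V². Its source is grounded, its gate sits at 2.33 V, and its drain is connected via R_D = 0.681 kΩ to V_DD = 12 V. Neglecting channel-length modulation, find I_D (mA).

V_GS = V_G = 2.33 V, so V_ov = 2.33 − 0.964 = 1.37 V.
Assume saturation: I_D = ½ k_n V_ov² = 0.5 × 5.24 × 1.37² = 4.89 mA, giving V_DS = V_DD − I_D R_D = 12 − 4.89 × 0.681 = 8.67 V.
V_DS = 8.67 V ≥ V_ov = 1.37 V, confirming saturation.

I_D = 4.89 mA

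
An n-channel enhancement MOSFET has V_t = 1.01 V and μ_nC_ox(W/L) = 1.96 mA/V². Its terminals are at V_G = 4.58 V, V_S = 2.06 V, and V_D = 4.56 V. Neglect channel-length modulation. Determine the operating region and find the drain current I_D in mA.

V_GS = V_G − V_S = 4.58 − 2.06 = 2.52 V; V_DS = V_D − V_S = 4.56 − 2.06 = 2.5 V.
V_ov = V_GS − V_t = 2.52 − 1.01 = 1.51 V.
Since V_DS = 2.5 V ≥ V_ov = 1.51 V, the device is in saturation.
I_D = ½ k_n V_ov² = 0.5 × 1.96 × 1.51² = 2.23 mA.

Saturation; I_D = 2.23 mA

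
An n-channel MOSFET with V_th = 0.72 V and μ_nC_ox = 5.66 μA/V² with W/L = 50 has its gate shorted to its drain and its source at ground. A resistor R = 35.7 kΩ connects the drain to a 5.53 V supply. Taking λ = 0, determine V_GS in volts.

V_GS = 1.60 V

With gate tied to drain, V_GS = V_DS ≥ V_GS − V_th, so the device is in saturation.
k_n = μ_nC_ox · (W/L) = 0.283 mA/V².
KCL at the drain: ½ k_n (V_GS − V_th)² = (V_DD − V_GS)/R.
Let x = V_GS − 0.72. Then 5.05 x² + x − 4.81 = 0, giving x = 0.882 V (positive root), so V_GS = 1.6 V.
I_D = (V_DD − V_GS)/R = (5.53 − 1.6) / 35.7 = 0.11 mA.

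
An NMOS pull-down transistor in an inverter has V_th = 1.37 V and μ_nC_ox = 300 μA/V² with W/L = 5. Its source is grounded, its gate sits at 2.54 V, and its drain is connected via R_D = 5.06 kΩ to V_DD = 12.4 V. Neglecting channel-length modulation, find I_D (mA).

V_GS = V_G = 2.54 V, so V_ov = 2.54 − 1.37 = 1.17 V.
k_n = μ_nC_ox · (W/L) = 1.5 mA/V².
Assume saturation: I_D = ½ k_n V_ov² = 0.5 × 1.5 × 1.17² = 1.03 mA, giving V_DS = V_DD − I_D R_D = 12.4 − 1.03 × 5.06 = 7.21 V.
V_DS = 7.21 V ≥ V_ov = 1.17 V, confirming saturation.

I_D = 1.03 mA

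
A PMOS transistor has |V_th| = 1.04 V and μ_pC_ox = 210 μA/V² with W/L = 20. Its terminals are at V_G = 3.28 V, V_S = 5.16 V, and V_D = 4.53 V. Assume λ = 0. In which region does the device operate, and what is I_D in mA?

Triode; I_D = 1.39 mA

V_SG = V_S − V_G = 5.16 − 3.28 = 1.88 V; V_SD = V_S − V_D = 5.16 − 4.53 = 0.63 V.
k_p = μ_pC_ox · (W/L) = 4.2 mA/V².
V_ov = V_SG − |V_th| = 1.88 − 1.04 = 0.84 V.
Since V_SD = 0.63 V < V_ov = 0.84 V, the device is in the triode region.
I_D = k_p [V_ov · V_SD − ½ V_SD²] = 4.2 × [0.84 × 0.63 − 0.5 × 0.63²] = 1.39 mA.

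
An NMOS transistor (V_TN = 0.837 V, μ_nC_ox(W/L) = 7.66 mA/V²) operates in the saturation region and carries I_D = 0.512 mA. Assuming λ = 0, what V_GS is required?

In saturation I_D = ½ k_n (V_GS − V_TN)², so V_GS − V_TN = √(2 I_D / k_n) = √(2 × 0.512 / 7.66) = 0.366 V.
V_GS = 0.837 + 0.366 = 1.2 V.

V_GS = 1.20 V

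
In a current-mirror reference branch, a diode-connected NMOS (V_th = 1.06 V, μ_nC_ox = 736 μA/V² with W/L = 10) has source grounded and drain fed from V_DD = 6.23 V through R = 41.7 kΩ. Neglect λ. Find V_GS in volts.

With gate tied to drain, V_GS = V_DS ≥ V_GS − V_th, so the device is in saturation.
k_n = μ_nC_ox · (W/L) = 7.36 mA/V².
KCL at the drain: ½ k_n (V_GS − V_th)² = (V_DD − V_GS)/R.
Let x = V_GS − 1.06. Then 153 x² + x − 5.17 = 0, giving x = 0.18 V (positive root), so V_GS = 1.24 V.
I_D = (V_DD − V_GS)/R = (6.23 − 1.24) / 41.7 = 0.12 mA.

V_GS = 1.24 V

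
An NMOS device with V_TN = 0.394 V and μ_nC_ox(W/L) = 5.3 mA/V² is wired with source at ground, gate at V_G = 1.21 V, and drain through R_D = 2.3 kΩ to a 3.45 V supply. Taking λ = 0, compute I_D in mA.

V_GS = V_G = 1.21 V, so V_ov = 1.21 − 0.394 = 0.816 V.
Assume saturation: I_D = ½ k_n V_ov² = 0.5 × 5.3 × 0.816² = 1.76 mA, giving V_DS = V_DD − I_D R_D = 3.45 − 1.76 × 2.3 = -0.608 V.
But -0.608 V < V_ov = 0.816 V, so the device is actually in triode.
In triode I_D = k_n[V_ov V_DS − ½ V_DS²] and I_D = (V_DD − V_DS)/R_D. Equating: 6.09 V_DS² − 10.95 V_DS + 3.45 = 0, giving V_DS = 0.408 V (the root below V_ov).
I_D = (3.45 − 0.408) / 2.3 = 1.32 mA.

I_D = 1.32 mA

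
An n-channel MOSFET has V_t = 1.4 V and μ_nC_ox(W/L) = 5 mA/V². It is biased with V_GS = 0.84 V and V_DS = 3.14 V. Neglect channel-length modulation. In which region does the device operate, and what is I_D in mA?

Cutoff; I_D = 0 mA

V_GS = 0.84 V < V_t = 1.4 V, so the transistor is in cutoff.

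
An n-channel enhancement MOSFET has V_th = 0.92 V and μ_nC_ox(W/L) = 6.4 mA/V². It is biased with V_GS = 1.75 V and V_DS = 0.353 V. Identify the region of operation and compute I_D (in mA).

V_ov = V_GS − V_th = 1.75 − 0.92 = 0.83 V.
Since V_DS = 0.353 V < V_ov = 0.83 V, the device is in the triode region.
I_D = k_n [V_ov · V_DS − ½ V_DS²] = 6.4 × [0.83 × 0.353 − 0.5 × 0.353²] = 1.48 mA.

Triode; I_D = 1.48 mA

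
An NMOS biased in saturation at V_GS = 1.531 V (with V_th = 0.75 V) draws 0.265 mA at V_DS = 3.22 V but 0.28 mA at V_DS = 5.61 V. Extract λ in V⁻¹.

λ = 0.0256 V⁻¹

With V_GS fixed, I_D ∝ (1 + λ V_DS) in saturation, so I_D2/I_D1 = (1 + λ V_DS2)/(1 + λ V_DS1).
0.28/0.265 = 1.057 = (1 + 5.61 λ)/(1 + 3.22 λ).
Solving: λ (I_D1 V_DS2 − I_D2 V_DS1) = I_D2 − I_D1, so λ = (0.28 − 0.265) / (0.265 × 5.61 − 0.28 × 3.22) = 0.015 / 0.585 = 0.0256 V⁻¹.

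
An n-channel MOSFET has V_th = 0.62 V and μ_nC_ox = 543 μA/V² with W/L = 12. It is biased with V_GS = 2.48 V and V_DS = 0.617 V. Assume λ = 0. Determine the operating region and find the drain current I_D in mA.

Triode; I_D = 6.24 mA

k_n = μ_nC_ox · (W/L) = 6.516 mA/V².
V_ov = V_GS − V_th = 2.48 − 0.62 = 1.86 V.
Since V_DS = 0.617 V < V_ov = 1.86 V, the device is in the triode region.
I_D = k_n [V_ov · V_DS − ½ V_DS²] = 6.516 × [1.86 × 0.617 − 0.5 × 0.617²] = 6.24 mA.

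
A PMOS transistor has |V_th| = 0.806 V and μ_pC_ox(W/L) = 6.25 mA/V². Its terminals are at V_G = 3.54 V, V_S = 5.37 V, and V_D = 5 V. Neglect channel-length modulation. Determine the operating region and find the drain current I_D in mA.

Triode; I_D = 1.94 mA

V_SG = V_S − V_G = 5.37 − 3.54 = 1.83 V; V_SD = V_S − V_D = 5.37 − 5 = 0.37 V.
V_ov = V_SG − |V_th| = 1.83 − 0.806 = 1.02 V.
Since V_SD = 0.37 V < V_ov = 1.02 V, the device is in the triode region.
I_D = k_p [V_ov · V_SD − ½ V_SD²] = 6.25 × [1.02 × 0.37 − 0.5 × 0.37²] = 1.94 mA.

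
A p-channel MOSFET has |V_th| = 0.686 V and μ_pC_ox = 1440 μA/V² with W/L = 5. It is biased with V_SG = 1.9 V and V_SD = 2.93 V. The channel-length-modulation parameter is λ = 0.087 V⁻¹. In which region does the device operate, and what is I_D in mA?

Saturation; I_D = 6.66 mA

k_p = μ_pC_ox · (W/L) = 7.2 mA/V².
V_ov = V_SG − |V_th| = 1.9 − 0.686 = 1.21 V.
Since V_SD = 2.93 V ≥ V_ov = 1.21 V, the device is in saturation.
I_D = ½ k_p V_ov² (1 + λ V_SD) = 0.5 × 7.2 × 1.21² × (1 + 0.087 × 2.93) = 6.66 mA.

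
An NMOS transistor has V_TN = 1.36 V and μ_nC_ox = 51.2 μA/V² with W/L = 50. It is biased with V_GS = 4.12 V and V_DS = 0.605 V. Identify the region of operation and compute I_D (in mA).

Triode; I_D = 3.81 mA

k_n = μ_nC_ox · (W/L) = 2.56 mA/V².
V_ov = V_GS − V_TN = 4.12 − 1.36 = 2.76 V.
Since V_DS = 0.605 V < V_ov = 2.76 V, the device is in the triode region.
I_D = k_n [V_ov · V_DS − ½ V_DS²] = 2.56 × [2.76 × 0.605 − 0.5 × 0.605²] = 3.81 mA.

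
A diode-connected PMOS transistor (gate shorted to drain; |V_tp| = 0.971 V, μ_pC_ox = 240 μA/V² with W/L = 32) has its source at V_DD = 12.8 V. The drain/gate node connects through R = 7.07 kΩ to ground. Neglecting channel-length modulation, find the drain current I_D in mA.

With gate tied to drain, V_SG = V_SD ≥ V_SG − |V_tp|, so the device is in saturation.
k_p = μ_pC_ox · (W/L) = 7.68 mA/V².
KCL at the drain: ½ k_p (V_SG − |V_tp|)² = (V_DD − V_SG)/R.
Let x = V_SG − 0.971. Then 27.1 x² + x − 11.83 = 0, giving x = 0.642 V (positive root), so V_SG = 1.61 V.
I_D = (V_DD − V_SG)/R = (12.8 − 1.61) / 7.07 = 1.58 mA.

I_D = 1.58 mA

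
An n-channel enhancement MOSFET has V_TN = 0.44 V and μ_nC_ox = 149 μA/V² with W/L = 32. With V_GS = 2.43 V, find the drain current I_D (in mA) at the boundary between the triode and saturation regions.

I_D = 9.44 mA

At the boundary V_DS = V_ov = V_GS − V_TN = 2.43 − 0.44 = 1.99 V.
k_n = μ_nC_ox · (W/L) = 4.768 mA/V².
I_D = ½ k_n V_ov² = 0.5 × 4.768 × 1.99² = 9.44 mA.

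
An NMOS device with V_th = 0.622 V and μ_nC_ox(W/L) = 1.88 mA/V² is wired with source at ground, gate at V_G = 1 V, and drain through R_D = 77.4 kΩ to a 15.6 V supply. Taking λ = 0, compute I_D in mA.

I_D = 0.134 mA

V_GS = V_G = 1 V, so V_ov = 1 − 0.622 = 0.378 V.
Assume saturation: I_D = ½ k_n V_ov² = 0.5 × 1.88 × 0.378² = 0.134 mA, giving V_DS = V_DD − I_D R_D = 15.6 − 0.134 × 77.4 = 5.2 V.
V_DS = 5.2 V ≥ V_ov = 0.378 V, confirming saturation.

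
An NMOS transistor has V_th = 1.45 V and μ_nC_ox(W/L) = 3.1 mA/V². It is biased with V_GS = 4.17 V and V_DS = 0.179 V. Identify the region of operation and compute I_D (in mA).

V_ov = V_GS − V_th = 4.17 − 1.45 = 2.72 V.
Since V_DS = 0.179 V < V_ov = 2.72 V, the device is in the triode region.
I_D = k_n [V_ov · V_DS − ½ V_DS²] = 3.1 × [2.72 × 0.179 − 0.5 × 0.179²] = 1.46 mA.

Triode; I_D = 1.46 mA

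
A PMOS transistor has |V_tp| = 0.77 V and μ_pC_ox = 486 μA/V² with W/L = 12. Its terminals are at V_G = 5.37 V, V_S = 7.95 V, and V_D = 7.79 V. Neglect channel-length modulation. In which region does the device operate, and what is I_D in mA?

Triode; I_D = 1.61 mA

V_SG = V_S − V_G = 7.95 − 5.37 = 2.58 V; V_SD = V_S − V_D = 7.95 − 7.79 = 0.16 V.
k_p = μ_pC_ox · (W/L) = 5.832 mA/V².
V_ov = V_SG − |V_tp| = 2.58 − 0.77 = 1.81 V.
Since V_SD = 0.16 V < V_ov = 1.81 V, the device is in the triode region.
I_D = k_p [V_ov · V_SD − ½ V_SD²] = 5.832 × [1.81 × 0.16 − 0.5 × 0.16²] = 1.61 mA.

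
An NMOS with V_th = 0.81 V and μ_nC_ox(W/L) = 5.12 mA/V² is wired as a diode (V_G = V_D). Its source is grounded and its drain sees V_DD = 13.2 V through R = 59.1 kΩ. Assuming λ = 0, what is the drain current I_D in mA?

I_D = 0.205 mA

With gate tied to drain, V_GS = V_DS ≥ V_GS − V_th, so the device is in saturation.
KCL at the drain: ½ k_n (V_GS − V_th)² = (V_DD − V_GS)/R.
Let x = V_GS − 0.81. Then 151 x² + x − 12.39 = 0, giving x = 0.283 V (positive root), so V_GS = 1.09 V.
I_D = (V_DD − V_GS)/R = (13.2 − 1.09) / 59.1 = 0.205 mA.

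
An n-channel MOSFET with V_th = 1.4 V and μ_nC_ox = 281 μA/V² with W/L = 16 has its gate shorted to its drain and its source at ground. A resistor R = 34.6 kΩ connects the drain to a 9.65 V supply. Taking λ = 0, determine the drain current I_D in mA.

With gate tied to drain, V_GS = V_DS ≥ V_GS − V_th, so the device is in saturation.
k_n = μ_nC_ox · (W/L) = 4.496 mA/V².
KCL at the drain: ½ k_n (V_GS − V_th)² = (V_DD − V_GS)/R.
Let x = V_GS − 1.4. Then 77.8 x² + x − 8.25 = 0, giving x = 0.319 V (positive root), so V_GS = 1.72 V.
I_D = (V_DD − V_GS)/R = (9.65 − 1.72) / 34.6 = 0.229 mA.

I_D = 0.229 mA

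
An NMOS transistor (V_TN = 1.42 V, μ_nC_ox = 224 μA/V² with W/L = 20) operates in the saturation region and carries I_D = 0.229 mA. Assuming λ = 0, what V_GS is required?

V_GS = 1.74 V

k_n = μ_nC_ox · (W/L) = 4.48 mA/V².
In saturation I_D = ½ k_n (V_GS − V_TN)², so V_GS − V_TN = √(2 I_D / k_n) = √(2 × 0.229 / 4.48) = 0.32 V.
V_GS = 1.42 + 0.32 = 1.74 V.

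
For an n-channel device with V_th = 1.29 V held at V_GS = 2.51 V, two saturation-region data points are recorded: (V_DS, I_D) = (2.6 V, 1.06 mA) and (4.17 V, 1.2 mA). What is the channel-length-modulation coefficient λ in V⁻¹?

λ = 0.108 V⁻¹

With V_GS fixed, I_D ∝ (1 + λ V_DS) in saturation, so I_D2/I_D1 = (1 + λ V_DS2)/(1 + λ V_DS1).
1.2/1.06 = 1.132 = (1 + 4.17 λ)/(1 + 2.6 λ).
Solving: λ (I_D1 V_DS2 − I_D2 V_DS1) = I_D2 − I_D1, so λ = (1.2 − 1.06) / (1.06 × 4.17 − 1.2 × 2.6) = 0.14 / 1.3 = 0.108 V⁻¹.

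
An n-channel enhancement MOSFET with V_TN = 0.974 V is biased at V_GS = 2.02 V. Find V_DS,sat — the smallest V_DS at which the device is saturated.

V_DS,sat = 1.05 V

The boundary between triode and saturation is V_DS = V_GS − V_TN = V_ov.
V_ov = 2.02 − 0.974 = 1.05 V.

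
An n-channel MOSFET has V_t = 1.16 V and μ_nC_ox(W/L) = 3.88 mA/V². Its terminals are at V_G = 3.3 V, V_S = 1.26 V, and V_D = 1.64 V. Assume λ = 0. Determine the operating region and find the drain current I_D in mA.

V_GS = V_G − V_S = 3.3 − 1.26 = 2.04 V; V_DS = V_D − V_S = 1.64 − 1.26 = 0.38 V.
V_ov = V_GS − V_t = 2.04 − 1.16 = 0.88 V.
Since V_DS = 0.38 V < V_ov = 0.88 V, the device is in the triode region.
I_D = k_n [V_ov · V_DS − ½ V_DS²] = 3.88 × [0.88 × 0.38 − 0.5 × 0.38²] = 1.02 mA.

Triode; I_D = 1.02 mA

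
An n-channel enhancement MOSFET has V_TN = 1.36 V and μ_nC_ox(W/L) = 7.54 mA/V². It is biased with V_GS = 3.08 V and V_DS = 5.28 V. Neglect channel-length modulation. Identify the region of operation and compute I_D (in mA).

V_ov = V_GS − V_TN = 3.08 − 1.36 = 1.72 V.
Since V_DS = 5.28 V ≥ V_ov = 1.72 V, the device is in saturation.
I_D = ½ k_n V_ov² = 0.5 × 7.54 × 1.72² = 11.2 mA.

Saturation; I_D = 11.2 mA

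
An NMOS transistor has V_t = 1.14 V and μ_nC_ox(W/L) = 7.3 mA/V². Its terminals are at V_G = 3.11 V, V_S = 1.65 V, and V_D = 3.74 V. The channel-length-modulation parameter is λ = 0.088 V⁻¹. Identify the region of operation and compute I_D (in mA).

Saturation; I_D = 0.443 mA

V_GS = V_G − V_S = 3.11 − 1.65 = 1.46 V; V_DS = V_D − V_S = 3.74 − 1.65 = 2.09 V.
V_ov = V_GS − V_t = 1.46 − 1.14 = 0.32 V.
Since V_DS = 2.09 V ≥ V_ov = 0.32 V, the device is in saturation.
I_D = ½ k_n V_ov² (1 + λ V_DS) = 0.5 × 7.3 × 0.32² × (1 + 0.088 × 2.09) = 0.443 mA.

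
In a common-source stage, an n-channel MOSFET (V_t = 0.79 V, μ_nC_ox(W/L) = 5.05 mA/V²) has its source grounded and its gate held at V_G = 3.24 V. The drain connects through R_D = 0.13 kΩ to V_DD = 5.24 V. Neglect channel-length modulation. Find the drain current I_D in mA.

V_GS = V_G = 3.24 V, so V_ov = 3.24 − 0.79 = 2.45 V.
Assume saturation: I_D = ½ k_n V_ov² = 0.5 × 5.05 × 2.45² = 15.2 mA, giving V_DS = V_DD − I_D R_D = 5.24 − 15.2 × 0.13 = 3.27 V.
V_DS = 3.27 V ≥ V_ov = 2.45 V, confirming saturation.

I_D = 15.2 mA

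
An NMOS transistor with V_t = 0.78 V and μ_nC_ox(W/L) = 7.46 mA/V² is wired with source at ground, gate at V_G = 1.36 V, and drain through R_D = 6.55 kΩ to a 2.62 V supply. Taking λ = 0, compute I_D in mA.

I_D = 0.385 mA

V_GS = V_G = 1.36 V, so V_ov = 1.36 − 0.78 = 0.58 V.
Assume saturation: I_D = ½ k_n V_ov² = 0.5 × 7.46 × 0.58² = 1.25 mA, giving V_DS = V_DD − I_D R_D = 2.62 − 1.25 × 6.55 = -5.6 V.
But -5.6 V < V_ov = 0.58 V, so the device is actually in triode.
In triode I_D = k_n[V_ov V_DS − ½ V_DS²] and I_D = (V_DD − V_DS)/R_D. Equating: 24.4 V_DS² − 29.34 V_DS + 2.62 = 0, giving V_DS = 0.0972 V (the root below V_ov).
I_D = (2.62 − 0.0972) / 6.55 = 0.385 mA.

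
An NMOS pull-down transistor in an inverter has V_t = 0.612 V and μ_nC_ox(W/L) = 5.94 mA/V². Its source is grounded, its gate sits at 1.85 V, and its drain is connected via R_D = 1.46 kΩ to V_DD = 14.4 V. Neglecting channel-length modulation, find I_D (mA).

V_GS = V_G = 1.85 V, so V_ov = 1.85 − 0.612 = 1.24 V.
Assume saturation: I_D = ½ k_n V_ov² = 0.5 × 5.94 × 1.24² = 4.55 mA, giving V_DS = V_DD − I_D R_D = 14.4 − 4.55 × 1.46 = 7.75 V.
V_DS = 7.75 V ≥ V_ov = 1.24 V, confirming saturation.

I_D = 4.55 mA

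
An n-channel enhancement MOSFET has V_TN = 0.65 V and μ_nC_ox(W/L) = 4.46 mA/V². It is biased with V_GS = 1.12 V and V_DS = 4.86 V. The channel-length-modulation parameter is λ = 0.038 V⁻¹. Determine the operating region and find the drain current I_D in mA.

V_ov = V_GS − V_TN = 1.12 − 0.65 = 0.47 V.
Since V_DS = 4.86 V ≥ V_ov = 0.47 V, the device is in saturation.
I_D = ½ k_n V_ov² (1 + λ V_DS) = 0.5 × 4.46 × 0.47² × (1 + 0.038 × 4.86) = 0.584 mA.

Saturation; I_D = 0.584 mA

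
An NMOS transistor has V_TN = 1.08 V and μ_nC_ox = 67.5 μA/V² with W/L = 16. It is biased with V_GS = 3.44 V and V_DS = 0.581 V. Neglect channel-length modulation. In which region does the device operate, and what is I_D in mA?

Triode; I_D = 1.30 mA

k_n = μ_nC_ox · (W/L) = 1.08 mA/V².
V_ov = V_GS − V_TN = 3.44 − 1.08 = 2.36 V.
Since V_DS = 0.581 V < V_ov = 2.36 V, the device is in the triode region.
I_D = k_n [V_ov · V_DS − ½ V_DS²] = 1.08 × [2.36 × 0.581 − 0.5 × 0.581²] = 1.3 mA.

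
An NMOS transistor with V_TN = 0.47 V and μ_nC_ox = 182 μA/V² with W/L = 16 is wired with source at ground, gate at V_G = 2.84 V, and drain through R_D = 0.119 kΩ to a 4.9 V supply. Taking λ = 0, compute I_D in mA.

V_GS = V_G = 2.84 V, so V_ov = 2.84 − 0.47 = 2.37 V.
k_n = μ_nC_ox · (W/L) = 2.912 mA/V².
Assume saturation: I_D = ½ k_n V_ov² = 0.5 × 2.912 × 2.37² = 8.18 mA, giving V_DS = V_DD − I_D R_D = 4.9 − 8.18 × 0.119 = 3.93 V.
V_DS = 3.93 V ≥ V_ov = 2.37 V, confirming saturation.

I_D = 8.18 mA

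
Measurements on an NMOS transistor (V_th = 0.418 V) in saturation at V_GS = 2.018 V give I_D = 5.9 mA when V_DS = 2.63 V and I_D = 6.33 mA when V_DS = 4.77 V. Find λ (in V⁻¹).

With V_GS fixed, I_D ∝ (1 + λ V_DS) in saturation, so I_D2/I_D1 = (1 + λ V_DS2)/(1 + λ V_DS1).
6.33/5.9 = 1.073 = (1 + 4.77 λ)/(1 + 2.63 λ).
Solving: λ (I_D1 V_DS2 − I_D2 V_DS1) = I_D2 − I_D1, so λ = (6.33 − 5.9) / (5.9 × 4.77 − 6.33 × 2.63) = 0.43 / 11.5 = 0.0374 V⁻¹.

λ = 0.0374 V⁻¹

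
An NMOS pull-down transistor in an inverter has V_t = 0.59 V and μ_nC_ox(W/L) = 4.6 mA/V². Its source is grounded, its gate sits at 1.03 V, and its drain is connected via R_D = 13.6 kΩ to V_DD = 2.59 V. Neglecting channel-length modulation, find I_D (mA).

V_GS = V_G = 1.03 V, so V_ov = 1.03 − 0.59 = 0.44 V.
Assume saturation: I_D = ½ k_n V_ov² = 0.5 × 4.6 × 0.44² = 0.445 mA, giving V_DS = V_DD − I_D R_D = 2.59 − 0.445 × 13.6 = -3.47 V.
But -3.47 V < V_ov = 0.44 V, so the device is actually in triode.
In triode I_D = k_n[V_ov V_DS − ½ V_DS²] and I_D = (V_DD − V_DS)/R_D. Equating: 31.3 V_DS² − 28.53 V_DS + 2.59 = 0, giving V_DS = 0.102 V (the root below V_ov).
I_D = (2.59 − 0.102) / 13.6 = 0.183 mA.

I_D = 0.183 mA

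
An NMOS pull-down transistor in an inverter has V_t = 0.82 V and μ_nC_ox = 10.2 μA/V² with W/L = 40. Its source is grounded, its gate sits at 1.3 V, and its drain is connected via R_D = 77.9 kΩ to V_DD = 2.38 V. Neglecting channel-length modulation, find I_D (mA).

I_D = 0.0283 mA

V_GS = V_G = 1.3 V, so V_ov = 1.3 − 0.82 = 0.48 V.
k_n = μ_nC_ox · (W/L) = 0.408 mA/V².
Assume saturation: I_D = ½ k_n V_ov² = 0.5 × 0.408 × 0.48² = 0.047 mA, giving V_DS = V_DD − I_D R_D = 2.38 − 0.047 × 77.9 = -1.28 V.
But -1.28 V < V_ov = 0.48 V, so the device is actually in triode.
In triode I_D = k_n[V_ov V_DS − ½ V_DS²] and I_D = (V_DD − V_DS)/R_D. Equating: 15.9 V_DS² − 16.26 V_DS + 2.38 = 0, giving V_DS = 0.177 V (the root below V_ov).
I_D = (2.38 − 0.177) / 77.9 = 0.0283 mA.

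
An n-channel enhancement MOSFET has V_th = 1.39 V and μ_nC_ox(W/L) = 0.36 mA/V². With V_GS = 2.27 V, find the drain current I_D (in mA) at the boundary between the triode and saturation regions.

I_D = 0.139 mA

At the boundary V_DS = V_ov = V_GS − V_th = 2.27 − 1.39 = 0.88 V.
I_D = ½ k_n V_ov² = 0.5 × 0.36 × 0.88² = 0.139 mA.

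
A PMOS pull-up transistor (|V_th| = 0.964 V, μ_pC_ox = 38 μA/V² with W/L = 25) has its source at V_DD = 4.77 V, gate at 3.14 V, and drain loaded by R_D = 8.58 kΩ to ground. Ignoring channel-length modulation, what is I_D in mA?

I_D = 0.211 mA

V_SG = V_DD − V_G = 4.77 − 3.14 = 1.63 V, so V_ov = 1.63 − 0.964 = 0.666 V.
k_p = μ_pC_ox · (W/L) = 0.95 mA/V².
Assume saturation: I_D = ½ k_p V_ov² = 0.5 × 0.95 × 0.666² = 0.211 mA, giving V_SD = V_DD − I_D R_D = 4.77 − 0.211 × 8.58 = 2.96 V.
V_SD = 2.96 V ≥ V_ov = 0.666 V, confirming saturation.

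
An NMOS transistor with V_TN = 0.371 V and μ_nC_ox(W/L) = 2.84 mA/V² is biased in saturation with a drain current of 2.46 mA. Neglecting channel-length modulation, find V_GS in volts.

V_GS = 1.69 V

In saturation I_D = ½ k_n (V_GS − V_TN)², so V_GS − V_TN = √(2 I_D / k_n) = √(2 × 2.46 / 2.84) = 1.32 V.
V_GS = 0.371 + 1.32 = 1.69 V.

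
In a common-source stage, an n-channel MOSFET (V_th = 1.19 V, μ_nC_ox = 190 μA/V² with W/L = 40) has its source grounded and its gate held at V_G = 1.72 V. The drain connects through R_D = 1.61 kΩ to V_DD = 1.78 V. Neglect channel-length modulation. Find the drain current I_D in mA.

V_GS = V_G = 1.72 V, so V_ov = 1.72 − 1.19 = 0.53 V.
k_n = μ_nC_ox · (W/L) = 7.6 mA/V².
Assume saturation: I_D = ½ k_n V_ov² = 0.5 × 7.6 × 0.53² = 1.07 mA, giving V_DS = V_DD − I_D R_D = 1.78 − 1.07 × 1.61 = 0.0615 V.
But 0.0615 V < V_ov = 0.53 V, so the device is actually in triode.
In triode I_D = k_n[V_ov V_DS − ½ V_DS²] and I_D = (V_DD − V_DS)/R_D. Equating: 6.12 V_DS² − 7.485 V_DS + 1.78 = 0, giving V_DS = 0.323 V (the root below V_ov).
I_D = (1.78 − 0.323) / 1.61 = 0.905 mA.

I_D = 0.905 mA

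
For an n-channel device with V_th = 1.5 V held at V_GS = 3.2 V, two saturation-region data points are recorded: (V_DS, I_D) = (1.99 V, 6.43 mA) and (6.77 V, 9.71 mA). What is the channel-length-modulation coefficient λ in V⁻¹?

λ = 0.135 V⁻¹

With V_GS fixed, I_D ∝ (1 + λ V_DS) in saturation, so I_D2/I_D1 = (1 + λ V_DS2)/(1 + λ V_DS1).
9.71/6.43 = 1.51 = (1 + 6.77 λ)/(1 + 1.99 λ).
Solving: λ (I_D1 V_DS2 − I_D2 V_DS1) = I_D2 − I_D1, so λ = (9.71 − 6.43) / (6.43 × 6.77 − 9.71 × 1.99) = 3.28 / 24.2 = 0.135 V⁻¹.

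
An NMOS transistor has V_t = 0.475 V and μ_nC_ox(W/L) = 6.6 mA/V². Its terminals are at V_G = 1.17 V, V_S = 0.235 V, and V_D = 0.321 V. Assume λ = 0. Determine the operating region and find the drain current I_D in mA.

Triode; I_D = 0.237 mA

V_GS = V_G − V_S = 1.17 − 0.235 = 0.935 V; V_DS = V_D − V_S = 0.321 − 0.235 = 0.086 V.
V_ov = V_GS − V_t = 0.935 − 0.475 = 0.46 V.
Since V_DS = 0.086 V < V_ov = 0.46 V, the device is in the triode region.
I_D = k_n [V_ov · V_DS − ½ V_DS²] = 6.6 × [0.46 × 0.086 − 0.5 × 0.086²] = 0.237 mA.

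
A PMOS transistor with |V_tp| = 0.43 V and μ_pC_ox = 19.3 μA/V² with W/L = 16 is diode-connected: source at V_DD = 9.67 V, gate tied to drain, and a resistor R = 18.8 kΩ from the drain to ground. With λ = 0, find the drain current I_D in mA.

I_D = 0.405 mA

With gate tied to drain, V_SG = V_SD ≥ V_SG − |V_tp|, so the device is in saturation.
k_p = μ_pC_ox · (W/L) = 0.3088 mA/V².
KCL at the drain: ½ k_p (V_SG − |V_tp|)² = (V_DD − V_SG)/R.
Let x = V_SG − 0.43. Then 2.9 x² + x − 9.24 = 0, giving x = 1.62 V (positive root), so V_SG = 2.05 V.
I_D = (V_DD − V_SG)/R = (9.67 − 2.05) / 18.8 = 0.405 mA.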